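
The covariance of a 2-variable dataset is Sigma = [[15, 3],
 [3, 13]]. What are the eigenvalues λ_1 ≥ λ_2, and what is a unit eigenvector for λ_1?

Step 1 — characteristic polynomial of 2×2 Sigma:
  det(Sigma - λI) = λ² - trace · λ + det = 0.
  trace = 15 + 13 = 28, det = 15·13 - (3)² = 186.
Step 2 — discriminant:
  Δ = trace² - 4·det = 784 - 744 = 40.
Step 3 — eigenvalues:
  λ = (trace ± √Δ)/2 = (28 ± 6.3246)/2,
  λ_1 = 17.1623,  λ_2 = 10.8377.

Step 4 — unit eigenvector for λ_1: solve (Sigma - λ_1 I)v = 0. First row:
  (15 - 17.1623)·v_x + (3)·v_y = 0, i.e. (-2.1623)·v_x + (3)·v_y = 0,
  so v ∝ (b, λ_1 - a) = (3, 2.1623) = u.
  ||u|| = √((3)² + (2.1623)²) = √(13.6754) ≈ 3.698,
  v_1 = u/||u|| ≈ (0.8112, 0.5847) (||v_1|| = 1).

λ_1 = 17.1623,  λ_2 = 10.8377;  v_1 ≈ (0.8112, 0.5847)


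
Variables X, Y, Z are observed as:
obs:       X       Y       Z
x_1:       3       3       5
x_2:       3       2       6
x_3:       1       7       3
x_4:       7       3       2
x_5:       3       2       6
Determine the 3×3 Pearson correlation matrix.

Step 1 — column means:
  mean(X) = (3 + 3 + 1 + 7 + 3) / 5 = 17/5 = 3.4
  mean(Y) = (3 + 2 + 7 + 3 + 2) / 5 = 17/5 = 3.4
  mean(Z) = (5 + 6 + 3 + 2 + 6) / 5 = 22/5 = 4.4

Step 2 — sample variances and covariances s[i,j] = (1/(n-1)) · Σ_k (x_{k,i} - mean_i) · (x_{k,j} - mean_j), with n-1 = 4:
  s[X,X] = ((-0.4)·(-0.4) + (-0.4)·(-0.4) + (-2.4)·(-2.4) + (3.6)·(3.6) + (-0.4)·(-0.4)) / 4 = 19.2/4 = 4.8
  s[X,Y] = ((-0.4)·(-0.4) + (-0.4)·(-1.4) + (-2.4)·(3.6) + (3.6)·(-0.4) + (-0.4)·(-1.4)) / 4 = -8.8/4 = -2.2
  s[X,Z] = ((-0.4)·(0.6) + (-0.4)·(1.6) + (-2.4)·(-1.4) + (3.6)·(-2.4) + (-0.4)·(1.6)) / 4 = -6.8/4 = -1.7
  s[Y,Y] = ((-0.4)·(-0.4) + (-1.4)·(-1.4) + (3.6)·(3.6) + (-0.4)·(-0.4) + (-1.4)·(-1.4)) / 4 = 17.2/4 = 4.3
  s[Y,Z] = ((-0.4)·(0.6) + (-1.4)·(1.6) + (3.6)·(-1.4) + (-0.4)·(-2.4) + (-1.4)·(1.6)) / 4 = -8.8/4 = -2.2
  s[Z,Z] = ((0.6)·(0.6) + (1.6)·(1.6) + (-1.4)·(-1.4) + (-2.4)·(-2.4) + (1.6)·(1.6)) / 4 = 13.2/4 = 3.3
  Sample standard deviations s_i = √(s[i,i]):
  s(X) = √(4.8) = 2.1909
  s(Y) = √(4.3) = 2.0736
  s(Z) = √(3.3) = 1.8166

Step 3 — r_{ij} = s_{ij} / (s_i · s_j):
  r[X,X] = 1 (diagonal).
  r[X,Y] = -2.2 / (2.1909 · 2.0736) = -2.2 / 4.5431 = -0.4842
  r[X,Z] = -1.7 / (2.1909 · 1.8166) = -1.7 / 3.9799 = -0.4271
  r[Y,Y] = 1 (diagonal).
  r[Y,Z] = -2.2 / (2.0736 · 1.8166) = -2.2 / 3.767 = -0.584
  r[Z,Z] = 1 (diagonal).

R is symmetric with unit diagonal. Assembling:

R = [[1, -0.4842, -0.4271],
 [-0.4842, 1, -0.584],
 [-0.4271, -0.584, 1]]


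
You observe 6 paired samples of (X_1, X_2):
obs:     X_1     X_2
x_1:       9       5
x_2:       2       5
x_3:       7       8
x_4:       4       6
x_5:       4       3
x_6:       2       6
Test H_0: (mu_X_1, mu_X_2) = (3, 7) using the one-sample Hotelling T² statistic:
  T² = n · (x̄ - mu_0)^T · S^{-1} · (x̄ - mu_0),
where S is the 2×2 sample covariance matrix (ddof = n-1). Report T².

Step 1 — sample mean vector:
  mean(X_1) = (9 + 2 + 7 + 4 + 4 + 2) / 6 = 28/6 = 4.6667
  mean(X_2) = (5 + 5 + 8 + 6 + 3 + 6) / 6 = 33/6 = 5.5
  x̄ = (4.6667, 5.5),  deviation x̄ - mu_0 = (4.6667, 5.5) - (3, 7) = (1.6667, -1.5).

Step 2 — sample covariance matrix, S[i,j] = (1/(n-1)) · Σ_k (x_{k,i} - mean_i) · (x_{k,j} - mean_j), divisor n-1 = 5:
  S[X_1,X_1] = ((4.3333)·(4.3333) + (-2.6667)·(-2.6667) + (2.3333)·(2.3333) + (-0.6667)·(-0.6667) + (-0.6667)·(-0.6667) + (-2.6667)·(-2.6667)) / 5 = 39.3333/5 = 7.8667
  S[X_1,X_2] = ((4.3333)·(-0.5) + (-2.6667)·(-0.5) + (2.3333)·(2.5) + (-0.6667)·(0.5) + (-0.6667)·(-2.5) + (-2.6667)·(0.5)) / 5 = 5/5 = 1
  S[X_2,X_2] = ((-0.5)·(-0.5) + (-0.5)·(-0.5) + (2.5)·(2.5) + (0.5)·(0.5) + (-2.5)·(-2.5) + (0.5)·(0.5)) / 5 = 13.5/5 = 2.7
  S = [[7.8667, 1],
 [1, 2.7]].

Step 3 — invert S. det(S) = 7.8667·2.7 - (1)² = 20.24.
  S^{-1} = (1/det) · [[d, -b], [-b, a]] = [[0.1334, -0.0494],
 [-0.0494, 0.3887]].

Step 4 — quadratic form (x̄ - mu_0)^T · S^{-1} · (x̄ - mu_0):
  S^{-1} · (x̄ - mu_0) = (0.2964, -0.6653),
  (x̄ - mu_0)^T · [...] = (1.6667)·(0.2964) + (-1.5)·(-0.6653) = 1.4921.

Step 5 — scale by n: T² = 6 · 1.4921 = 8.9526.

T² ≈ 8.9526


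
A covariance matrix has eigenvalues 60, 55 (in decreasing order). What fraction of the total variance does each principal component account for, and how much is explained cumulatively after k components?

Step 1 — total variance = trace(Sigma) = Σ λ_i = 60 + 55 = 115.

Step 2 — fraction explained by component i = λ_i / Σ λ:
  PC1: 60/115 = 0.5217
  PC2: 55/115 = 0.4783

Step 3 — cumulative fraction after k components = (λ_1 + ... + λ_k) / Σ λ:
  k = 1: 60/115 = 0.5217
  k = 2: (60 + 55)/115 = 115/115 = 1

Summary (fraction, with percent):

explained: PC1 0.5217 (52.17%), PC2 0.4783 (47.83%);  cumulative: 0.5217, 1


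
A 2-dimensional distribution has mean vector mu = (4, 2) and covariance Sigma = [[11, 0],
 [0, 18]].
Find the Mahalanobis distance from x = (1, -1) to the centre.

Step 1 — centre the observation: (x - mu) = (-3, -3).

Step 2 — invert Sigma. det(Sigma) = 11·18 - (0)² = 198.
  Sigma^{-1} = (1/det) · [[d, -b], [-b, a]] = [[0.0909, 0],
 [0, 0.0556]].

Step 3 — form the quadratic (x - mu)^T · Sigma^{-1} · (x - mu):
  Sigma^{-1} · (x - mu) = (-0.2727, -0.1667).
  (x - mu)^T · [Sigma^{-1} · (x - mu)] = (-3)·(-0.2727) + (-3)·(-0.1667) = 1.3182.

Step 4 — take square root: d = √(1.3182) ≈ 1.1481.

d(x, mu) = √(1.3182) ≈ 1.1481


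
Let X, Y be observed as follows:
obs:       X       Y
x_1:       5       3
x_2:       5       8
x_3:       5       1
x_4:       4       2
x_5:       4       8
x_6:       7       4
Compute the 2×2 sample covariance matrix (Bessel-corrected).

Step 1 — column means:
  mean(X) = (5 + 5 + 5 + 4 + 4 + 7) / 6 = 30/6 = 5
  mean(Y) = (3 + 8 + 1 + 2 + 8 + 4) / 6 = 26/6 = 4.3333

Step 2 — sample covariance S[i,j] = (1/(n-1)) · Σ_k (x_{k,i} - mean_i) · (x_{k,j} - mean_j), with n-1 = 5.
  S[X,X] = ((0)·(0) + (0)·(0) + (0)·(0) + (-1)·(-1) + (-1)·(-1) + (2)·(2)) / 5 = 6/5 = 1.2
  S[X,Y] = ((0)·(-1.3333) + (0)·(3.6667) + (0)·(-3.3333) + (-1)·(-2.3333) + (-1)·(3.6667) + (2)·(-0.3333)) / 5 = -2/5 = -0.4
  S[Y,Y] = ((-1.3333)·(-1.3333) + (3.6667)·(3.6667) + (-3.3333)·(-3.3333) + (-2.3333)·(-2.3333) + (3.6667)·(3.6667) + (-0.3333)·(-0.3333)) / 5 = 45.3333/5 = 9.0667

S is symmetric (S[j,i] = S[i,j]). Assembling:

S = [[1.2, -0.4],
 [-0.4, 9.0667]]


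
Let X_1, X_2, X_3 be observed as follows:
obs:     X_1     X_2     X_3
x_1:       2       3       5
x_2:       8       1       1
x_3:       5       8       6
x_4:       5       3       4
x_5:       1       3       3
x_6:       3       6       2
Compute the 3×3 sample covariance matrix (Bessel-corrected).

Step 1 — column means:
  mean(X_1) = (2 + 8 + 5 + 5 + 1 + 3) / 6 = 24/6 = 4
  mean(X_2) = (3 + 1 + 8 + 3 + 3 + 6) / 6 = 24/6 = 4
  mean(X_3) = (5 + 1 + 6 + 4 + 3 + 2) / 6 = 21/6 = 3.5

Step 2 — sample covariance S[i,j] = (1/(n-1)) · Σ_k (x_{k,i} - mean_i) · (x_{k,j} - mean_j), with n-1 = 5.
  S[X_1,X_1] = ((-2)·(-2) + (4)·(4) + (1)·(1) + (1)·(1) + (-3)·(-3) + (-1)·(-1)) / 5 = 32/5 = 6.4
  S[X_1,X_2] = ((-2)·(-1) + (4)·(-3) + (1)·(4) + (1)·(-1) + (-3)·(-1) + (-1)·(2)) / 5 = -6/5 = -1.2
  S[X_1,X_3] = ((-2)·(1.5) + (4)·(-2.5) + (1)·(2.5) + (1)·(0.5) + (-3)·(-0.5) + (-1)·(-1.5)) / 5 = -7/5 = -1.4
  S[X_2,X_2] = ((-1)·(-1) + (-3)·(-3) + (4)·(4) + (-1)·(-1) + (-1)·(-1) + (2)·(2)) / 5 = 32/5 = 6.4
  S[X_2,X_3] = ((-1)·(1.5) + (-3)·(-2.5) + (4)·(2.5) + (-1)·(0.5) + (-1)·(-0.5) + (2)·(-1.5)) / 5 = 13/5 = 2.6
  S[X_3,X_3] = ((1.5)·(1.5) + (-2.5)·(-2.5) + (2.5)·(2.5) + (0.5)·(0.5) + (-0.5)·(-0.5) + (-1.5)·(-1.5)) / 5 = 17.5/5 = 3.5

S is symmetric (S[j,i] = S[i,j]). Assembling:

S = [[6.4, -1.2, -1.4],
 [-1.2, 6.4, 2.6],
 [-1.4, 2.6, 3.5]]


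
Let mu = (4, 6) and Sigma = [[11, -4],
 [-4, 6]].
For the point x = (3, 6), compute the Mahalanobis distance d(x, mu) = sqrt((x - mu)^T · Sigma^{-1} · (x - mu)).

Step 1 — centre the observation: (x - mu) = (-1, 0).

Step 2 — invert Sigma. det(Sigma) = 11·6 - (-4)² = 50.
  Sigma^{-1} = (1/det) · [[d, -b], [-b, a]] = [[0.12, 0.08],
 [0.08, 0.22]].

Step 3 — form the quadratic (x - mu)^T · Sigma^{-1} · (x - mu):
  Sigma^{-1} · (x - mu) = (-0.12, -0.08).
  (x - mu)^T · [Sigma^{-1} · (x - mu)] = (-1)·(-0.12) + (0)·(-0.08) = 0.12.

Step 4 — take square root: d = √(0.12) ≈ 0.3464.

d(x, mu) = √(0.12) ≈ 0.3464


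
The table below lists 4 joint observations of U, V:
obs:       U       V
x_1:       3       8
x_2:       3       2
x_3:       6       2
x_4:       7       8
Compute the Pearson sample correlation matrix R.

Step 1 — column means:
  mean(U) = (3 + 3 + 6 + 7) / 4 = 19/4 = 4.75
  mean(V) = (8 + 2 + 2 + 8) / 4 = 20/4 = 5

Step 2 — sample variances and covariances s[i,j] = (1/(n-1)) · Σ_k (x_{k,i} - mean_i) · (x_{k,j} - mean_j), with n-1 = 3:
  s[U,U] = ((-1.75)·(-1.75) + (-1.75)·(-1.75) + (1.25)·(1.25) + (2.25)·(2.25)) / 3 = 12.75/3 = 4.25
  s[U,V] = ((-1.75)·(3) + (-1.75)·(-3) + (1.25)·(-3) + (2.25)·(3)) / 3 = 3/3 = 1
  s[V,V] = ((3)·(3) + (-3)·(-3) + (-3)·(-3) + (3)·(3)) / 3 = 36/3 = 12
  Sample standard deviations s_i = √(s[i,i]):
  s(U) = √(4.25) = 2.0616
  s(V) = √(12) = 3.4641

Step 3 — r_{ij} = s_{ij} / (s_i · s_j):
  r[U,U] = 1 (diagonal).
  r[U,V] = 1 / (2.0616 · 3.4641) = 1 / 7.1414 = 0.14
  r[V,V] = 1 (diagonal).

R is symmetric with unit diagonal. Assembling:

R = [[1, 0.14],
 [0.14, 1]]


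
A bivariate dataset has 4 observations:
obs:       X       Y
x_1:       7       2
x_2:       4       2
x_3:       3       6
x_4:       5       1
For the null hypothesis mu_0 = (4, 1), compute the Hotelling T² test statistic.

Step 1 — sample mean vector:
  mean(X) = (7 + 4 + 3 + 5) / 4 = 19/4 = 4.75
  mean(Y) = (2 + 2 + 6 + 1) / 4 = 11/4 = 2.75
  x̄ = (4.75, 2.75),  deviation x̄ - mu_0 = (4.75, 2.75) - (4, 1) = (0.75, 1.75).

Step 2 — sample covariance matrix, S[i,j] = (1/(n-1)) · Σ_k (x_{k,i} - mean_i) · (x_{k,j} - mean_j), divisor n-1 = 3:
  S[X,X] = ((2.25)·(2.25) + (-0.75)·(-0.75) + (-1.75)·(-1.75) + (0.25)·(0.25)) / 3 = 8.75/3 = 2.9167
  S[X,Y] = ((2.25)·(-0.75) + (-0.75)·(-0.75) + (-1.75)·(3.25) + (0.25)·(-1.75)) / 3 = -7.25/3 = -2.4167
  S[Y,Y] = ((-0.75)·(-0.75) + (-0.75)·(-0.75) + (3.25)·(3.25) + (-1.75)·(-1.75)) / 3 = 14.75/3 = 4.9167
  S = [[2.9167, -2.4167],
 [-2.4167, 4.9167]].

Step 3 — invert S. det(S) = 2.9167·4.9167 - (-2.4167)² = 8.5.
  S^{-1} = (1/det) · [[d, -b], [-b, a]] = [[0.5784, 0.2843],
 [0.2843, 0.3431]].

Step 4 — quadratic form (x̄ - mu_0)^T · S^{-1} · (x̄ - mu_0):
  S^{-1} · (x̄ - mu_0) = (0.9314, 0.8137),
  (x̄ - mu_0)^T · [...] = (0.75)·(0.9314) + (1.75)·(0.8137) = 2.1225.

Step 5 — scale by n: T² = 4 · 2.1225 = 8.4902.

T² ≈ 8.4902


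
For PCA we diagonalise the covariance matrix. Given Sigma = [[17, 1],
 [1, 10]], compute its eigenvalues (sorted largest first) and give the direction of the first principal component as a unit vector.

Step 1 — characteristic polynomial of 2×2 Sigma:
  det(Sigma - λI) = λ² - trace · λ + det = 0.
  trace = 17 + 10 = 27, det = 17·10 - (1)² = 169.
Step 2 — discriminant:
  Δ = trace² - 4·det = 729 - 676 = 53.
Step 3 — eigenvalues:
  λ = (trace ± √Δ)/2 = (27 ± 7.2801)/2,
  λ_1 = 17.1401,  λ_2 = 9.8599.

Step 4 — unit eigenvector for λ_1: solve (Sigma - λ_1 I)v = 0. First row:
  (17 - 17.1401)·v_x + (1)·v_y = 0, i.e. (-0.1401)·v_x + (1)·v_y = 0,
  so v ∝ (b, λ_1 - a) = (1, 0.1401) = u.
  ||u|| = √((1)² + (0.1401)²) = √(1.0196) ≈ 1.0098,
  v_1 = u/||u|| ≈ (0.9903, 0.1387) (||v_1|| = 1).

λ_1 = 17.1401,  λ_2 = 9.8599;  v_1 ≈ (0.9903, 0.1387)


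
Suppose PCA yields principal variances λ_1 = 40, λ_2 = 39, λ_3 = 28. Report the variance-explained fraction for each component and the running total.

Step 1 — total variance = trace(Sigma) = Σ λ_i = 40 + 39 + 28 = 107.

Step 2 — fraction explained by component i = λ_i / Σ λ:
  PC1: 40/107 = 0.3738
  PC2: 39/107 = 0.3645
  PC3: 28/107 = 0.2617

Step 3 — cumulative fraction after k components = (λ_1 + ... + λ_k) / Σ λ:
  k = 1: 40/107 = 0.3738
  k = 2: (40 + 39)/107 = 79/107 = 0.7383
  k = 3: (40 + 39 + 28)/107 = 107/107 = 1

Summary (fraction, with percent):

explained: PC1 0.3738 (37.38%), PC2 0.3645 (36.45%), PC3 0.2617 (26.17%);  cumulative: 0.3738, 0.7383, 1


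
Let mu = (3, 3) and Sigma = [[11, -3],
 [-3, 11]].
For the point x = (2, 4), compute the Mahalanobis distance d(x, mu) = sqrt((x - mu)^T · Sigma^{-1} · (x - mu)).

Step 1 — centre the observation: (x - mu) = (-1, 1).

Step 2 — invert Sigma. det(Sigma) = 11·11 - (-3)² = 112.
  Sigma^{-1} = (1/det) · [[d, -b], [-b, a]] = [[0.0982, 0.0268],
 [0.0268, 0.0982]].

Step 3 — form the quadratic (x - mu)^T · Sigma^{-1} · (x - mu):
  Sigma^{-1} · (x - mu) = (-0.0714, 0.0714).
  (x - mu)^T · [Sigma^{-1} · (x - mu)] = (-1)·(-0.0714) + (1)·(0.0714) = 0.1429.

Step 4 — take square root: d = √(0.1429) ≈ 0.378.

d(x, mu) = √(0.1429) ≈ 0.378


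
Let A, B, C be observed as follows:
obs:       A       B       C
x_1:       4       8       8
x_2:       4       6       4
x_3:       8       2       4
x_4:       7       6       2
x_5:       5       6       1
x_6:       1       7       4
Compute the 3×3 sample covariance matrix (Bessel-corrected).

Step 1 — column means:
  mean(A) = (4 + 4 + 8 + 7 + 5 + 1) / 6 = 29/6 = 4.8333
  mean(B) = (8 + 6 + 2 + 6 + 6 + 7) / 6 = 35/6 = 5.8333
  mean(C) = (8 + 4 + 4 + 2 + 1 + 4) / 6 = 23/6 = 3.8333

Step 2 — sample covariance S[i,j] = (1/(n-1)) · Σ_k (x_{k,i} - mean_i) · (x_{k,j} - mean_j), with n-1 = 5.
  S[A,A] = ((-0.8333)·(-0.8333) + (-0.8333)·(-0.8333) + (3.1667)·(3.1667) + (2.1667)·(2.1667) + (0.1667)·(0.1667) + (-3.8333)·(-3.8333)) / 5 = 30.8333/5 = 6.1667
  S[A,B] = ((-0.8333)·(2.1667) + (-0.8333)·(0.1667) + (3.1667)·(-3.8333) + (2.1667)·(0.1667) + (0.1667)·(0.1667) + (-3.8333)·(1.1667)) / 5 = -18.1667/5 = -3.6333
  S[A,C] = ((-0.8333)·(4.1667) + (-0.8333)·(0.1667) + (3.1667)·(0.1667) + (2.1667)·(-1.8333) + (0.1667)·(-2.8333) + (-3.8333)·(0.1667)) / 5 = -8.1667/5 = -1.6333
  S[B,B] = ((2.1667)·(2.1667) + (0.1667)·(0.1667) + (-3.8333)·(-3.8333) + (0.1667)·(0.1667) + (0.1667)·(0.1667) + (1.1667)·(1.1667)) / 5 = 20.8333/5 = 4.1667
  S[B,C] = ((2.1667)·(4.1667) + (0.1667)·(0.1667) + (-3.8333)·(0.1667) + (0.1667)·(-1.8333) + (0.1667)·(-2.8333) + (1.1667)·(0.1667)) / 5 = 7.8333/5 = 1.5667
  S[C,C] = ((4.1667)·(4.1667) + (0.1667)·(0.1667) + (0.1667)·(0.1667) + (-1.8333)·(-1.8333) + (-2.8333)·(-2.8333) + (0.1667)·(0.1667)) / 5 = 28.8333/5 = 5.7667

S is symmetric (S[j,i] = S[i,j]). Assembling:

S = [[6.1667, -3.6333, -1.6333],
 [-3.6333, 4.1667, 1.5667],
 [-1.6333, 1.5667, 5.7667]]


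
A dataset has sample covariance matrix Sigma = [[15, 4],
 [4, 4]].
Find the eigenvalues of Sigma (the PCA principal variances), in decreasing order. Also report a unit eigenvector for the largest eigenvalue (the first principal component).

Step 1 — characteristic polynomial of 2×2 Sigma:
  det(Sigma - λI) = λ² - trace · λ + det = 0.
  trace = 15 + 4 = 19, det = 15·4 - (4)² = 44.
Step 2 — discriminant:
  Δ = trace² - 4·det = 361 - 176 = 185.
Step 3 — eigenvalues:
  λ = (trace ± √Δ)/2 = (19 ± 13.6015)/2,
  λ_1 = 16.3007,  λ_2 = 2.6993.

Step 4 — unit eigenvector for λ_1: solve (Sigma - λ_1 I)v = 0. First row:
  (15 - 16.3007)·v_x + (4)·v_y = 0, i.e. (-1.3007)·v_x + (4)·v_y = 0,
  so v ∝ (b, λ_1 - a) = (4, 1.3007) = u.
  ||u|| = √((4)² + (1.3007)²) = √(17.6919) ≈ 4.2062,
  v_1 = u/||u|| ≈ (0.951, 0.3092) (||v_1|| = 1).

λ_1 = 16.3007,  λ_2 = 2.6993;  v_1 ≈ (0.951, 0.3092)


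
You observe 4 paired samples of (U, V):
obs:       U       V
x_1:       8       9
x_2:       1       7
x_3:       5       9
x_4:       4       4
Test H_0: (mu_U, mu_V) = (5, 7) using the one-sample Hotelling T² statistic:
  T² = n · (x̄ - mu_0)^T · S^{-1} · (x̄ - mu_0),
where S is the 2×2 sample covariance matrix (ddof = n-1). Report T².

Step 1 — sample mean vector:
  mean(U) = (8 + 1 + 5 + 4) / 4 = 18/4 = 4.5
  mean(V) = (9 + 7 + 9 + 4) / 4 = 29/4 = 7.25
  x̄ = (4.5, 7.25),  deviation x̄ - mu_0 = (4.5, 7.25) - (5, 7) = (-0.5, 0.25).

Step 2 — sample covariance matrix, S[i,j] = (1/(n-1)) · Σ_k (x_{k,i} - mean_i) · (x_{k,j} - mean_j), divisor n-1 = 3:
  S[U,U] = ((3.5)·(3.5) + (-3.5)·(-3.5) + (0.5)·(0.5) + (-0.5)·(-0.5)) / 3 = 25/3 = 8.3333
  S[U,V] = ((3.5)·(1.75) + (-3.5)·(-0.25) + (0.5)·(1.75) + (-0.5)·(-3.25)) / 3 = 9.5/3 = 3.1667
  S[V,V] = ((1.75)·(1.75) + (-0.25)·(-0.25) + (1.75)·(1.75) + (-3.25)·(-3.25)) / 3 = 16.75/3 = 5.5833
  S = [[8.3333, 3.1667],
 [3.1667, 5.5833]].

Step 3 — invert S. det(S) = 8.3333·5.5833 - (3.1667)² = 36.5.
  S^{-1} = (1/det) · [[d, -b], [-b, a]] = [[0.153, -0.0868],
 [-0.0868, 0.2283]].

Step 4 — quadratic form (x̄ - mu_0)^T · S^{-1} · (x̄ - mu_0):
  S^{-1} · (x̄ - mu_0) = (-0.0982, 0.1005),
  (x̄ - mu_0)^T · [...] = (-0.5)·(-0.0982) + (0.25)·(0.1005) = 0.0742.

Step 5 — scale by n: T² = 4 · 0.0742 = 0.2968.

T² ≈ 0.2968


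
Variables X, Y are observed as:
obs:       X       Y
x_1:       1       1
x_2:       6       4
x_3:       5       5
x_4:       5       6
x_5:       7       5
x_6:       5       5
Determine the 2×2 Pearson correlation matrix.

Step 1 — column means:
  mean(X) = (1 + 6 + 5 + 5 + 7 + 5) / 6 = 29/6 = 4.8333
  mean(Y) = (1 + 4 + 5 + 6 + 5 + 5) / 6 = 26/6 = 4.3333

Step 2 — sample variances and covariances s[i,j] = (1/(n-1)) · Σ_k (x_{k,i} - mean_i) · (x_{k,j} - mean_j), with n-1 = 5:
  s[X,X] = ((-3.8333)·(-3.8333) + (1.1667)·(1.1667) + (0.1667)·(0.1667) + (0.1667)·(0.1667) + (2.1667)·(2.1667) + (0.1667)·(0.1667)) / 5 = 20.8333/5 = 4.1667
  s[X,Y] = ((-3.8333)·(-3.3333) + (1.1667)·(-0.3333) + (0.1667)·(0.6667) + (0.1667)·(1.6667) + (2.1667)·(0.6667) + (0.1667)·(0.6667)) / 5 = 14.3333/5 = 2.8667
  s[Y,Y] = ((-3.3333)·(-3.3333) + (-0.3333)·(-0.3333) + (0.6667)·(0.6667) + (1.6667)·(1.6667) + (0.6667)·(0.6667) + (0.6667)·(0.6667)) / 5 = 15.3333/5 = 3.0667
  Sample standard deviations s_i = √(s[i,i]):
  s(X) = √(4.1667) = 2.0412
  s(Y) = √(3.0667) = 1.7512

Step 3 — r_{ij} = s_{ij} / (s_i · s_j):
  r[X,X] = 1 (diagonal).
  r[X,Y] = 2.8667 / (2.0412 · 1.7512) = 2.8667 / 3.5746 = 0.802
  r[Y,Y] = 1 (diagonal).

R is symmetric with unit diagonal. Assembling:

R = [[1, 0.802],
 [0.802, 1]]


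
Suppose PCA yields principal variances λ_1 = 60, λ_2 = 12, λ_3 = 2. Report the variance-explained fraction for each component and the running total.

Step 1 — total variance = trace(Sigma) = Σ λ_i = 60 + 12 + 2 = 74.

Step 2 — fraction explained by component i = λ_i / Σ λ:
  PC1: 60/74 = 0.8108
  PC2: 12/74 = 0.1622
  PC3: 2/74 = 0.027

Step 3 — cumulative fraction after k components = (λ_1 + ... + λ_k) / Σ λ:
  k = 1: 60/74 = 0.8108
  k = 2: (60 + 12)/74 = 72/74 = 0.973
  k = 3: (60 + 12 + 2)/74 = 74/74 = 1

Summary (fraction, with percent):

explained: PC1 0.8108 (81.08%), PC2 0.1622 (16.22%), PC3 0.027 (2.7%);  cumulative: 0.8108, 0.973, 1


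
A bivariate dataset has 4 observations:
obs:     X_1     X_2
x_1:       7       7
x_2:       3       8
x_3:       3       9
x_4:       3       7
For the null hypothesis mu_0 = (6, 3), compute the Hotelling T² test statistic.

Step 1 — sample mean vector:
  mean(X_1) = (7 + 3 + 3 + 3) / 4 = 16/4 = 4
  mean(X_2) = (7 + 8 + 9 + 7) / 4 = 31/4 = 7.75
  x̄ = (4, 7.75),  deviation x̄ - mu_0 = (4, 7.75) - (6, 3) = (-2, 4.75).

Step 2 — sample covariance matrix, S[i,j] = (1/(n-1)) · Σ_k (x_{k,i} - mean_i) · (x_{k,j} - mean_j), divisor n-1 = 3:
  S[X_1,X_1] = ((3)·(3) + (-1)·(-1) + (-1)·(-1) + (-1)·(-1)) / 3 = 12/3 = 4
  S[X_1,X_2] = ((3)·(-0.75) + (-1)·(0.25) + (-1)·(1.25) + (-1)·(-0.75)) / 3 = -3/3 = -1
  S[X_2,X_2] = ((-0.75)·(-0.75) + (0.25)·(0.25) + (1.25)·(1.25) + (-0.75)·(-0.75)) / 3 = 2.75/3 = 0.9167
  S = [[4, -1],
 [-1, 0.9167]].

Step 3 — invert S. det(S) = 4·0.9167 - (-1)² = 2.6667.
  S^{-1} = (1/det) · [[d, -b], [-b, a]] = [[0.3438, 0.375],
 [0.375, 1.5]].

Step 4 — quadratic form (x̄ - mu_0)^T · S^{-1} · (x̄ - mu_0):
  S^{-1} · (x̄ - mu_0) = (1.0938, 6.375),
  (x̄ - mu_0)^T · [...] = (-2)·(1.0938) + (4.75)·(6.375) = 28.0938.

Step 5 — scale by n: T² = 4 · 28.0938 = 112.375.

T² ≈ 112.375


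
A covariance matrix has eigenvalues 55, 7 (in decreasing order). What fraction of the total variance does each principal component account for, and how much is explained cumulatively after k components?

Step 1 — total variance = trace(Sigma) = Σ λ_i = 55 + 7 = 62.

Step 2 — fraction explained by component i = λ_i / Σ λ:
  PC1: 55/62 = 0.8871
  PC2: 7/62 = 0.1129

Step 3 — cumulative fraction after k components = (λ_1 + ... + λ_k) / Σ λ:
  k = 1: 55/62 = 0.8871
  k = 2: (55 + 7)/62 = 62/62 = 1

Summary (fraction, with percent):

explained: PC1 0.8871 (88.71%), PC2 0.1129 (11.29%);  cumulative: 0.8871, 1


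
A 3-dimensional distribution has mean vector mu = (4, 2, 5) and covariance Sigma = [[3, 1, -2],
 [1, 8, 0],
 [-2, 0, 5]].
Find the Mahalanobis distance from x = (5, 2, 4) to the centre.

Step 1 — centre the observation: (x - mu) = (1, 0, -1).

Step 2 — invert Sigma (cofactor / det for 3×3, or solve directly):
  Sigma^{-1} = [[0.4819, -0.0602, 0.1928],
 [-0.0602, 0.1325, -0.0241],
 [0.1928, -0.0241, 0.2771]].

Step 3 — form the quadratic (x - mu)^T · Sigma^{-1} · (x - mu):
  Sigma^{-1} · (x - mu) = (0.2892, -0.0361, -0.0843).
  (x - mu)^T · [Sigma^{-1} · (x - mu)] = (1)·(0.2892) + (0)·(-0.0361) + (-1)·(-0.0843) = 0.3735.

Step 4 — take square root: d = √(0.3735) ≈ 0.6111.

d(x, mu) = √(0.3735) ≈ 0.6111


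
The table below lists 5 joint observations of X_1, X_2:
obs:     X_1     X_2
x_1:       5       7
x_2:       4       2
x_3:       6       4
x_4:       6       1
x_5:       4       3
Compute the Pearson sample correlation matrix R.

Step 1 — column means:
  mean(X_1) = (5 + 4 + 6 + 6 + 4) / 5 = 25/5 = 5
  mean(X_2) = (7 + 2 + 4 + 1 + 3) / 5 = 17/5 = 3.4

Step 2 — sample variances and covariances s[i,j] = (1/(n-1)) · Σ_k (x_{k,i} - mean_i) · (x_{k,j} - mean_j), with n-1 = 4:
  s[X_1,X_1] = ((0)·(0) + (-1)·(-1) + (1)·(1) + (1)·(1) + (-1)·(-1)) / 4 = 4/4 = 1
  s[X_1,X_2] = ((0)·(3.6) + (-1)·(-1.4) + (1)·(0.6) + (1)·(-2.4) + (-1)·(-0.4)) / 4 = 0/4 = 0
  s[X_2,X_2] = ((3.6)·(3.6) + (-1.4)·(-1.4) + (0.6)·(0.6) + (-2.4)·(-2.4) + (-0.4)·(-0.4)) / 4 = 21.2/4 = 5.3
  Sample standard deviations s_i = √(s[i,i]):
  s(X_1) = √(1) = 1
  s(X_2) = √(5.3) = 2.3022

Step 3 — r_{ij} = s_{ij} / (s_i · s_j):
  r[X_1,X_1] = 1 (diagonal).
  r[X_1,X_2] = 0 / (1 · 2.3022) = 0 / 2.3022 = 0
  r[X_2,X_2] = 1 (diagonal).

R is symmetric with unit diagonal. Assembling:

R = [[1, 0],
 [0, 1]]


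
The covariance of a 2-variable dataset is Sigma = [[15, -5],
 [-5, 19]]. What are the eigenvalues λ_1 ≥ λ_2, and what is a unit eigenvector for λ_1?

Step 1 — characteristic polynomial of 2×2 Sigma:
  det(Sigma - λI) = λ² - trace · λ + det = 0.
  trace = 15 + 19 = 34, det = 15·19 - (-5)² = 260.
Step 2 — discriminant:
  Δ = trace² - 4·det = 1156 - 1040 = 116.
Step 3 — eigenvalues:
  λ = (trace ± √Δ)/2 = (34 ± 10.7703)/2,
  λ_1 = 22.3852,  λ_2 = 11.6148.

Step 4 — unit eigenvector for λ_1: solve (Sigma - λ_1 I)v = 0. First row:
  (15 - 22.3852)·v_x + (-5)·v_y = 0, i.e. (-7.3852)·v_x + (-5)·v_y = 0,
  so v ∝ (b, λ_1 - a) = (-5, 7.3852); multiply by -1 so the first entry is positive: u = (5, -7.3852).
  ||u|| = √((5)² + (-7.3852)²) = √(79.5407) ≈ 8.9186,
  v_1 = u/||u|| ≈ (0.5606, -0.8281) (||v_1|| = 1).

λ_1 = 22.3852,  λ_2 = 11.6148;  v_1 ≈ (0.5606, -0.8281)


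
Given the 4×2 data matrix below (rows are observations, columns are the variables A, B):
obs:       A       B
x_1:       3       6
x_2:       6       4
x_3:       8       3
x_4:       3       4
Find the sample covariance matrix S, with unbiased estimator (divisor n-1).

Step 1 — column means:
  mean(A) = (3 + 6 + 8 + 3) / 4 = 20/4 = 5
  mean(B) = (6 + 4 + 3 + 4) / 4 = 17/4 = 4.25

Step 2 — sample covariance S[i,j] = (1/(n-1)) · Σ_k (x_{k,i} - mean_i) · (x_{k,j} - mean_j), with n-1 = 3.
  S[A,A] = ((-2)·(-2) + (1)·(1) + (3)·(3) + (-2)·(-2)) / 3 = 18/3 = 6
  S[A,B] = ((-2)·(1.75) + (1)·(-0.25) + (3)·(-1.25) + (-2)·(-0.25)) / 3 = -7/3 = -2.3333
  S[B,B] = ((1.75)·(1.75) + (-0.25)·(-0.25) + (-1.25)·(-1.25) + (-0.25)·(-0.25)) / 3 = 4.75/3 = 1.5833

S is symmetric (S[j,i] = S[i,j]). Assembling:

S = [[6, -2.3333],
 [-2.3333, 1.5833]]


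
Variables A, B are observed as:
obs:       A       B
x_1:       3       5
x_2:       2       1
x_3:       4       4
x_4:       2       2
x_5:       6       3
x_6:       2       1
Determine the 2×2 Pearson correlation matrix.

Step 1 — column means:
  mean(A) = (3 + 2 + 4 + 2 + 6 + 2) / 6 = 19/6 = 3.1667
  mean(B) = (5 + 1 + 4 + 2 + 3 + 1) / 6 = 16/6 = 2.6667

Step 2 — sample variances and covariances s[i,j] = (1/(n-1)) · Σ_k (x_{k,i} - mean_i) · (x_{k,j} - mean_j), with n-1 = 5:
  s[A,A] = ((-0.1667)·(-0.1667) + (-1.1667)·(-1.1667) + (0.8333)·(0.8333) + (-1.1667)·(-1.1667) + (2.8333)·(2.8333) + (-1.1667)·(-1.1667)) / 5 = 12.8333/5 = 2.5667
  s[A,B] = ((-0.1667)·(2.3333) + (-1.1667)·(-1.6667) + (0.8333)·(1.3333) + (-1.1667)·(-0.6667) + (2.8333)·(0.3333) + (-1.1667)·(-1.6667)) / 5 = 6.3333/5 = 1.2667
  s[B,B] = ((2.3333)·(2.3333) + (-1.6667)·(-1.6667) + (1.3333)·(1.3333) + (-0.6667)·(-0.6667) + (0.3333)·(0.3333) + (-1.6667)·(-1.6667)) / 5 = 13.3333/5 = 2.6667
  Sample standard deviations s_i = √(s[i,i]):
  s(A) = √(2.5667) = 1.6021
  s(B) = √(2.6667) = 1.633

Step 3 — r_{ij} = s_{ij} / (s_i · s_j):
  r[A,A] = 1 (diagonal).
  r[A,B] = 1.2667 / (1.6021 · 1.633) = 1.2667 / 2.6162 = 0.4842
  r[B,B] = 1 (diagonal).

R is symmetric with unit diagonal. Assembling:

R = [[1, 0.4842],
 [0.4842, 1]]


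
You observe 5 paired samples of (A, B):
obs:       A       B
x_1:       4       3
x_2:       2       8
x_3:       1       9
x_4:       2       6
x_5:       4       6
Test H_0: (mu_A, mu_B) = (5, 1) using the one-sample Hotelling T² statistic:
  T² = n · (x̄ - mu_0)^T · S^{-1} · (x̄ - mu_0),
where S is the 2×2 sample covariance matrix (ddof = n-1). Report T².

Step 1 — sample mean vector:
  mean(A) = (4 + 2 + 1 + 2 + 4) / 5 = 13/5 = 2.6
  mean(B) = (3 + 8 + 9 + 6 + 6) / 5 = 32/5 = 6.4
  x̄ = (2.6, 6.4),  deviation x̄ - mu_0 = (2.6, 6.4) - (5, 1) = (-2.4, 5.4).

Step 2 — sample covariance matrix, S[i,j] = (1/(n-1)) · Σ_k (x_{k,i} - mean_i) · (x_{k,j} - mean_j), divisor n-1 = 4:
  S[A,A] = ((1.4)·(1.4) + (-0.6)·(-0.6) + (-1.6)·(-1.6) + (-0.6)·(-0.6) + (1.4)·(1.4)) / 4 = 7.2/4 = 1.8
  S[A,B] = ((1.4)·(-3.4) + (-0.6)·(1.6) + (-1.6)·(2.6) + (-0.6)·(-0.4) + (1.4)·(-0.4)) / 4 = -10.2/4 = -2.55
  S[B,B] = ((-3.4)·(-3.4) + (1.6)·(1.6) + (2.6)·(2.6) + (-0.4)·(-0.4) + (-0.4)·(-0.4)) / 4 = 21.2/4 = 5.3
  S = [[1.8, -2.55],
 [-2.55, 5.3]].

Step 3 — invert S. det(S) = 1.8·5.3 - (-2.55)² = 3.0375.
  S^{-1} = (1/det) · [[d, -b], [-b, a]] = [[1.7449, 0.8395],
 [0.8395, 0.5926]].

Step 4 — quadratic form (x̄ - mu_0)^T · S^{-1} · (x̄ - mu_0):
  S^{-1} · (x̄ - mu_0) = (0.3457, 1.1852),
  (x̄ - mu_0)^T · [...] = (-2.4)·(0.3457) + (5.4)·(1.1852) = 5.5704.

Step 5 — scale by n: T² = 5 · 5.5704 = 27.8519.

T² ≈ 27.8519


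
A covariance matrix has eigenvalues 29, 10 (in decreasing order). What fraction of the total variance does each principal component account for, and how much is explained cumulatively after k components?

Step 1 — total variance = trace(Sigma) = Σ λ_i = 29 + 10 = 39.

Step 2 — fraction explained by component i = λ_i / Σ λ:
  PC1: 29/39 = 0.7436
  PC2: 10/39 = 0.2564

Step 3 — cumulative fraction after k components = (λ_1 + ... + λ_k) / Σ λ:
  k = 1: 29/39 = 0.7436
  k = 2: (29 + 10)/39 = 39/39 = 1

Summary (fraction, with percent):

explained: PC1 0.7436 (74.36%), PC2 0.2564 (25.64%);  cumulative: 0.7436, 1


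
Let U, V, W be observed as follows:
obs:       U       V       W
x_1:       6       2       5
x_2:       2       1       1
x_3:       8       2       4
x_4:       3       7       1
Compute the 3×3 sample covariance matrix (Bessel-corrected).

Step 1 — column means:
  mean(U) = (6 + 2 + 8 + 3) / 4 = 19/4 = 4.75
  mean(V) = (2 + 1 + 2 + 7) / 4 = 12/4 = 3
  mean(W) = (5 + 1 + 4 + 1) / 4 = 11/4 = 2.75

Step 2 — sample covariance S[i,j] = (1/(n-1)) · Σ_k (x_{k,i} - mean_i) · (x_{k,j} - mean_j), with n-1 = 3.
  S[U,U] = ((1.25)·(1.25) + (-2.75)·(-2.75) + (3.25)·(3.25) + (-1.75)·(-1.75)) / 3 = 22.75/3 = 7.5833
  S[U,V] = ((1.25)·(-1) + (-2.75)·(-2) + (3.25)·(-1) + (-1.75)·(4)) / 3 = -6/3 = -2
  S[U,W] = ((1.25)·(2.25) + (-2.75)·(-1.75) + (3.25)·(1.25) + (-1.75)·(-1.75)) / 3 = 14.75/3 = 4.9167
  S[V,V] = ((-1)·(-1) + (-2)·(-2) + (-1)·(-1) + (4)·(4)) / 3 = 22/3 = 7.3333
  S[V,W] = ((-1)·(2.25) + (-2)·(-1.75) + (-1)·(1.25) + (4)·(-1.75)) / 3 = -7/3 = -2.3333
  S[W,W] = ((2.25)·(2.25) + (-1.75)·(-1.75) + (1.25)·(1.25) + (-1.75)·(-1.75)) / 3 = 12.75/3 = 4.25

S is symmetric (S[j,i] = S[i,j]). Assembling:

S = [[7.5833, -2, 4.9167],
 [-2, 7.3333, -2.3333],
 [4.9167, -2.3333, 4.25]]


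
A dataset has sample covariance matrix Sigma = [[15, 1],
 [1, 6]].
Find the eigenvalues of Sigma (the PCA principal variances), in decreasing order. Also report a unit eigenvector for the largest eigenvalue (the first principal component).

Step 1 — characteristic polynomial of 2×2 Sigma:
  det(Sigma - λI) = λ² - trace · λ + det = 0.
  trace = 15 + 6 = 21, det = 15·6 - (1)² = 89.
Step 2 — discriminant:
  Δ = trace² - 4·det = 441 - 356 = 85.
Step 3 — eigenvalues:
  λ = (trace ± √Δ)/2 = (21 ± 9.2195)/2,
  λ_1 = 15.1098,  λ_2 = 5.8902.

Step 4 — unit eigenvector for λ_1: solve (Sigma - λ_1 I)v = 0. First row:
  (15 - 15.1098)·v_x + (1)·v_y = 0, i.e. (-0.1098)·v_x + (1)·v_y = 0,
  so v ∝ (b, λ_1 - a) = (1, 0.1098) = u.
  ||u|| = √((1)² + (0.1098)²) = √(1.012) ≈ 1.006,
  v_1 = u/||u|| ≈ (0.994, 0.1091) (||v_1|| = 1).

λ_1 = 15.1098,  λ_2 = 5.8902;  v_1 ≈ (0.994, 0.1091)


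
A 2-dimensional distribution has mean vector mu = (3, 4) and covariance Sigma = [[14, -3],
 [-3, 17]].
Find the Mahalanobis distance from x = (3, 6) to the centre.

Step 1 — centre the observation: (x - mu) = (0, 2).

Step 2 — invert Sigma. det(Sigma) = 14·17 - (-3)² = 229.
  Sigma^{-1} = (1/det) · [[d, -b], [-b, a]] = [[0.0742, 0.0131],
 [0.0131, 0.0611]].

Step 3 — form the quadratic (x - mu)^T · Sigma^{-1} · (x - mu):
  Sigma^{-1} · (x - mu) = (0.0262, 0.1223).
  (x - mu)^T · [Sigma^{-1} · (x - mu)] = (0)·(0.0262) + (2)·(0.1223) = 0.2445.

Step 4 — take square root: d = √(0.2445) ≈ 0.4945.

d(x, mu) = √(0.2445) ≈ 0.4945


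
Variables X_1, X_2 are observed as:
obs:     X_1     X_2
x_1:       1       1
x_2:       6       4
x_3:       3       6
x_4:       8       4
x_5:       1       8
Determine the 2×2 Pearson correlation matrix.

Step 1 — column means:
  mean(X_1) = (1 + 6 + 3 + 8 + 1) / 5 = 19/5 = 3.8
  mean(X_2) = (1 + 4 + 6 + 4 + 8) / 5 = 23/5 = 4.6

Step 2 — sample variances and covariances s[i,j] = (1/(n-1)) · Σ_k (x_{k,i} - mean_i) · (x_{k,j} - mean_j), with n-1 = 4:
  s[X_1,X_1] = ((-2.8)·(-2.8) + (2.2)·(2.2) + (-0.8)·(-0.8) + (4.2)·(4.2) + (-2.8)·(-2.8)) / 4 = 38.8/4 = 9.7
  s[X_1,X_2] = ((-2.8)·(-3.6) + (2.2)·(-0.6) + (-0.8)·(1.4) + (4.2)·(-0.6) + (-2.8)·(3.4)) / 4 = -4.4/4 = -1.1
  s[X_2,X_2] = ((-3.6)·(-3.6) + (-0.6)·(-0.6) + (1.4)·(1.4) + (-0.6)·(-0.6) + (3.4)·(3.4)) / 4 = 27.2/4 = 6.8
  Sample standard deviations s_i = √(s[i,i]):
  s(X_1) = √(9.7) = 3.1145
  s(X_2) = √(6.8) = 2.6077

Step 3 — r_{ij} = s_{ij} / (s_i · s_j):
  r[X_1,X_1] = 1 (diagonal).
  r[X_1,X_2] = -1.1 / (3.1145 · 2.6077) = -1.1 / 8.1216 = -0.1354
  r[X_2,X_2] = 1 (diagonal).

R is symmetric with unit diagonal. Assembling:

R = [[1, -0.1354],
 [-0.1354, 1]]


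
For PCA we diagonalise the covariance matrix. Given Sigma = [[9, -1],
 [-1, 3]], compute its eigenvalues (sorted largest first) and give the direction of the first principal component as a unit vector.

Step 1 — characteristic polynomial of 2×2 Sigma:
  det(Sigma - λI) = λ² - trace · λ + det = 0.
  trace = 9 + 3 = 12, det = 9·3 - (-1)² = 26.
Step 2 — discriminant:
  Δ = trace² - 4·det = 144 - 104 = 40.
Step 3 — eigenvalues:
  λ = (trace ± √Δ)/2 = (12 ± 6.3246)/2,
  λ_1 = 9.1623,  λ_2 = 2.8377.

Step 4 — unit eigenvector for λ_1: solve (Sigma - λ_1 I)v = 0. First row:
  (9 - 9.1623)·v_x + (-1)·v_y = 0, i.e. (-0.1623)·v_x + (-1)·v_y = 0,
  so v ∝ (b, λ_1 - a) = (-1, 0.1623); multiply by -1 so the first entry is positive: u = (1, -0.1623).
  ||u|| = √((1)² + (-0.1623)²) = √(1.0263) ≈ 1.0131,
  v_1 = u/||u|| ≈ (0.9871, -0.1602) (||v_1|| = 1).

λ_1 = 9.1623,  λ_2 = 2.8377;  v_1 ≈ (0.9871, -0.1602)


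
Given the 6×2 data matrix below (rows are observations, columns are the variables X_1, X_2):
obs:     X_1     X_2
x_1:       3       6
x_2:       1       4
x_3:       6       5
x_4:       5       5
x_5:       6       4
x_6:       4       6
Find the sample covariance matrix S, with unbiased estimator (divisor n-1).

Step 1 — column means:
  mean(X_1) = (3 + 1 + 6 + 5 + 6 + 4) / 6 = 25/6 = 4.1667
  mean(X_2) = (6 + 4 + 5 + 5 + 4 + 6) / 6 = 30/6 = 5

Step 2 — sample covariance S[i,j] = (1/(n-1)) · Σ_k (x_{k,i} - mean_i) · (x_{k,j} - mean_j), with n-1 = 5.
  S[X_1,X_1] = ((-1.1667)·(-1.1667) + (-3.1667)·(-3.1667) + (1.8333)·(1.8333) + (0.8333)·(0.8333) + (1.8333)·(1.8333) + (-0.1667)·(-0.1667)) / 5 = 18.8333/5 = 3.7667
  S[X_1,X_2] = ((-1.1667)·(1) + (-3.1667)·(-1) + (1.8333)·(0) + (0.8333)·(0) + (1.8333)·(-1) + (-0.1667)·(1)) / 5 = 0/5 = 0
  S[X_2,X_2] = ((1)·(1) + (-1)·(-1) + (0)·(0) + (0)·(0) + (-1)·(-1) + (1)·(1)) / 5 = 4/5 = 0.8

S is symmetric (S[j,i] = S[i,j]). Assembling:

S = [[3.7667, 0],
 [0, 0.8]]


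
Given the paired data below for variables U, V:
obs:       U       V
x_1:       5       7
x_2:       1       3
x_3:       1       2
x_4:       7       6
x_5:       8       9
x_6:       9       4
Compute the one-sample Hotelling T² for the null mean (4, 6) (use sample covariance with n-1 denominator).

Step 1 — sample mean vector:
  mean(U) = (5 + 1 + 1 + 7 + 8 + 9) / 6 = 31/6 = 5.1667
  mean(V) = (7 + 3 + 2 + 6 + 9 + 4) / 6 = 31/6 = 5.1667
  x̄ = (5.1667, 5.1667),  deviation x̄ - mu_0 = (5.1667, 5.1667) - (4, 6) = (1.1667, -0.8333).

Step 2 — sample covariance matrix, S[i,j] = (1/(n-1)) · Σ_k (x_{k,i} - mean_i) · (x_{k,j} - mean_j), divisor n-1 = 5:
  S[U,U] = ((-0.1667)·(-0.1667) + (-4.1667)·(-4.1667) + (-4.1667)·(-4.1667) + (1.8333)·(1.8333) + (2.8333)·(2.8333) + (3.8333)·(3.8333)) / 5 = 60.8333/5 = 12.1667
  S[U,V] = ((-0.1667)·(1.8333) + (-4.1667)·(-2.1667) + (-4.1667)·(-3.1667) + (1.8333)·(0.8333) + (2.8333)·(3.8333) + (3.8333)·(-1.1667)) / 5 = 29.8333/5 = 5.9667
  S[V,V] = ((1.8333)·(1.8333) + (-2.1667)·(-2.1667) + (-3.1667)·(-3.1667) + (0.8333)·(0.8333) + (3.8333)·(3.8333) + (-1.1667)·(-1.1667)) / 5 = 34.8333/5 = 6.9667
  S = [[12.1667, 5.9667],
 [5.9667, 6.9667]].

Step 3 — invert S. det(S) = 12.1667·6.9667 - (5.9667)² = 49.16.
  S^{-1} = (1/det) · [[d, -b], [-b, a]] = [[0.1417, -0.1214],
 [-0.1214, 0.2475]].

Step 4 — quadratic form (x̄ - mu_0)^T · S^{-1} · (x̄ - mu_0):
  S^{-1} · (x̄ - mu_0) = (0.2665, -0.3478),
  (x̄ - mu_0)^T · [...] = (1.1667)·(0.2665) + (-0.8333)·(-0.3478) = 0.6008.

Step 5 — scale by n: T² = 6 · 0.6008 = 3.6046.

T² ≈ 3.6046


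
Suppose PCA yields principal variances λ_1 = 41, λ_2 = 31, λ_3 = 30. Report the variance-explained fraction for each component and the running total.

Step 1 — total variance = trace(Sigma) = Σ λ_i = 41 + 31 + 30 = 102.

Step 2 — fraction explained by component i = λ_i / Σ λ:
  PC1: 41/102 = 0.402
  PC2: 31/102 = 0.3039
  PC3: 30/102 = 0.2941

Step 3 — cumulative fraction after k components = (λ_1 + ... + λ_k) / Σ λ:
  k = 1: 41/102 = 0.402
  k = 2: (41 + 31)/102 = 72/102 = 0.7059
  k = 3: (41 + 31 + 30)/102 = 102/102 = 1

Summary (fraction, with percent):

explained: PC1 0.402 (40.2%), PC2 0.3039 (30.39%), PC3 0.2941 (29.41%);  cumulative: 0.402, 0.7059, 1


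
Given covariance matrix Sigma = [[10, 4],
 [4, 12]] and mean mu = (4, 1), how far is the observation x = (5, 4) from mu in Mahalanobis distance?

Step 1 — centre the observation: (x - mu) = (1, 3).

Step 2 — invert Sigma. det(Sigma) = 10·12 - (4)² = 104.
  Sigma^{-1} = (1/det) · [[d, -b], [-b, a]] = [[0.1154, -0.0385],
 [-0.0385, 0.0962]].

Step 3 — form the quadratic (x - mu)^T · Sigma^{-1} · (x - mu):
  Sigma^{-1} · (x - mu) = (0, 0.25).
  (x - mu)^T · [Sigma^{-1} · (x - mu)] = (1)·(0) + (3)·(0.25) = 0.75.

Step 4 — take square root: d = √(0.75) ≈ 0.866.

d(x, mu) = √(0.75) ≈ 0.866


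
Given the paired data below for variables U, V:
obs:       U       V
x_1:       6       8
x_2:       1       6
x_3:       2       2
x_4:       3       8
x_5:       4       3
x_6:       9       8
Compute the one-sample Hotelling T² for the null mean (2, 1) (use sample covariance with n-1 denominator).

Step 1 — sample mean vector:
  mean(U) = (6 + 1 + 2 + 3 + 4 + 9) / 6 = 25/6 = 4.1667
  mean(V) = (8 + 6 + 2 + 8 + 3 + 8) / 6 = 35/6 = 5.8333
  x̄ = (4.1667, 5.8333),  deviation x̄ - mu_0 = (4.1667, 5.8333) - (2, 1) = (2.1667, 4.8333).

Step 2 — sample covariance matrix, S[i,j] = (1/(n-1)) · Σ_k (x_{k,i} - mean_i) · (x_{k,j} - mean_j), divisor n-1 = 5:
  S[U,U] = ((1.8333)·(1.8333) + (-3.1667)·(-3.1667) + (-2.1667)·(-2.1667) + (-1.1667)·(-1.1667) + (-0.1667)·(-0.1667) + (4.8333)·(4.8333)) / 5 = 42.8333/5 = 8.5667
  S[U,V] = ((1.8333)·(2.1667) + (-3.1667)·(0.1667) + (-2.1667)·(-3.8333) + (-1.1667)·(2.1667) + (-0.1667)·(-2.8333) + (4.8333)·(2.1667)) / 5 = 20.1667/5 = 4.0333
  S[V,V] = ((2.1667)·(2.1667) + (0.1667)·(0.1667) + (-3.8333)·(-3.8333) + (2.1667)·(2.1667) + (-2.8333)·(-2.8333) + (2.1667)·(2.1667)) / 5 = 36.8333/5 = 7.3667
  S = [[8.5667, 4.0333],
 [4.0333, 7.3667]].

Step 3 — invert S. det(S) = 8.5667·7.3667 - (4.0333)² = 46.84.
  S^{-1} = (1/det) · [[d, -b], [-b, a]] = [[0.1573, -0.0861],
 [-0.0861, 0.1829]].

Step 4 — quadratic form (x̄ - mu_0)^T · S^{-1} · (x̄ - mu_0):
  S^{-1} · (x̄ - mu_0) = (-0.0754, 0.6974),
  (x̄ - mu_0)^T · [...] = (2.1667)·(-0.0754) + (4.8333)·(0.6974) = 3.2074.

Step 5 — scale by n: T² = 6 · 3.2074 = 19.2442.

T² ≈ 19.2442


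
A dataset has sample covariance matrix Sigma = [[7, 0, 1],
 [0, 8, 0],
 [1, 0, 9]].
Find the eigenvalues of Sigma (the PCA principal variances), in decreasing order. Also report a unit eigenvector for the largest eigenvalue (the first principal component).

Step 1 — characteristic polynomial p(λ) = det(λI - Sigma) = λ³ - tr·λ² + c_1·λ - det, where tr = trace, c_1 = sum of the principal 2×2 minors, det = det(Sigma):
  tr = 7 + 8 + 9 = 24,
  c_1 = (7·8 - (0)²) + (7·9 - (1)²) + (8·9 - (0)²) = 56 + 62 + 72 = 190,
  det = 7·(8·9 - (0)²) - (0)·((0)·9 - (0)·(1)) + (1)·((0)·(0) - 8·(1)) = 7·(72) - (0)·(0) + (1)·(-8) = 496.
  So p(λ) = λ³ - 24λ² + 190λ - 496.
Step 2 — look for an integer root (rational root theorem: any rational root is an integer divisor of 496). Testing λ = 8:
  p(8) = 512 - 1536 + 1520 - 496 = 0  ✓
  Dividing out (λ - 8): p(λ) = (λ - 8)(λ² - 16λ + 62).
Step 3 — remaining eigenvalues from the quadratic λ² - 16λ + 62 = 0:
  Δ = 16² - 4·62 = 256 - 248 = 8,  λ = (16 ± √8)/2 = (16 ± 2.8284)/2 ≈ 9.4142 or 6.5858.
  Sorted: λ_1 = 9.4142,  λ_2 = 8,  λ_3 = 6.5858  (check: sum = 24 = tr ✓).

Step 4 — unit eigenvector for λ_1 ≈ 9.4142: v spans the null space of (Sigma - λ_1 I), whose rows are
  r_1 = (-2.4142, 0, 1),  r_2 = (0, -1.4142, 0),  r_3 = (1, 0, -0.4142).
  v is orthogonal to every row, so take v ∝ r_1 × r_2 = ((0)·(0) - (1)·(-1.4142), (1)·(0) - (-2.4142)·(0), (-2.4142)·(-1.4142) - (0)·(0)) ≈ (1.4142, 0, 3.4142).
  Let u = (1.4142, 0, 3.4142).
  ||u|| = √((1.4142)² + (0)² + (3.4142)²) = √(13.6569) ≈ 3.6955,  v_1 = u/||u|| ≈ (0.3827, 0, 0.9239) (||v_1|| = 1).

λ_1 = 9.4142,  λ_2 = 8,  λ_3 = 6.5858;  v_1 ≈ (0.3827, 0, 0.9239)
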